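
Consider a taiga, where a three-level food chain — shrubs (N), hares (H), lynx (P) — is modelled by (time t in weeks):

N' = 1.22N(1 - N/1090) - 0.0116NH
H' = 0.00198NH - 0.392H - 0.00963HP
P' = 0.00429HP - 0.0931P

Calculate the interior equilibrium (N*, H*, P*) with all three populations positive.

From dP/dt = 0: 0.00429H* = 0.0931, so H* = 21.7.
From dN/dt = 0: 1.22(1 - N*/1090) = 0.0116·21.7, giving N* = 1090·(1 - 0.206) = 865.
From dH/dt = 0: 0.00198·865 - 0.392 = 0.00963P*, so P* = 1.32/0.00963 = 137.

N* ≈ 865, H* ≈ 21.7, P* ≈ 137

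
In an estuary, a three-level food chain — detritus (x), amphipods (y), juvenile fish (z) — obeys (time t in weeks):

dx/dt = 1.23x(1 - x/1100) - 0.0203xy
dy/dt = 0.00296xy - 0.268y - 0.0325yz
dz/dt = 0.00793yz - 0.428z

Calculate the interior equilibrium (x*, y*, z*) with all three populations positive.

From dz/dt = 0: 0.00793y* = 0.428, so y* = 54.
From dx/dt = 0: 1.23(1 - x*/1100) = 0.0203·54, giving x* = 1100·(1 - 0.891) = 120.
From dy/dt = 0: 0.00296·120 - 0.268 = 0.0325z*, so z* = 0.0877/0.0325 = 2.7.

x* ≈ 120, y* ≈ 54, z* ≈ 2.7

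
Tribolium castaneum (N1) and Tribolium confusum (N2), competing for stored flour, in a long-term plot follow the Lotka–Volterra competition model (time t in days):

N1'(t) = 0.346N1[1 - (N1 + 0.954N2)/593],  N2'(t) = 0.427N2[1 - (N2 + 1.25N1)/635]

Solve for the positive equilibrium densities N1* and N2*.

Setting both brackets to zero gives the nullclines N1 + 0.954N2 = 593 and 1.25N1 + N2 = 635.
Substituting N2 = 635 - 1.25N1 into the first: N1(1 - 0.954·1.25) = 593 - 0.954·635.
So N1* = -12.8/-0.192 = 66.4, and then N2* = 635 - 1.25·66.4 = 552.

N1* ≈ 66.4, N2* ≈ 552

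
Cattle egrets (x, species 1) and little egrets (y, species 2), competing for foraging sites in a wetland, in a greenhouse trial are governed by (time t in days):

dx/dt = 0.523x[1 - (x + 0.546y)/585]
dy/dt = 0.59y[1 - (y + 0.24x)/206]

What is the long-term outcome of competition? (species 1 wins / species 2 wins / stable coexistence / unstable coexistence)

stable coexistence

Compare the nullcline intercepts: K1/α12 = 585/0.546 = 1070 > K2 = 206; K2/α21 = 206/0.24 = 858 > K1 = 585.
Since both inequalities hold, each species can invade when rare, so the interior equilibrium is stable.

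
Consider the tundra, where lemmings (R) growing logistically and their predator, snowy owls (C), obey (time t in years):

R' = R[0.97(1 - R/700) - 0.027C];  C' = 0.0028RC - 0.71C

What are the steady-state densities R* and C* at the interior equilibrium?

From dC/dt = 0 with C > 0: 0.0028R* = 0.71, so R* = 254.
Substitute into dR/dt = 0: 0.97(1 - 254/700) = 0.027C*.
The bracket is 0.638, giving C* = 0.619/0.027 = 22.9.

R* ≈ 254, C* ≈ 22.9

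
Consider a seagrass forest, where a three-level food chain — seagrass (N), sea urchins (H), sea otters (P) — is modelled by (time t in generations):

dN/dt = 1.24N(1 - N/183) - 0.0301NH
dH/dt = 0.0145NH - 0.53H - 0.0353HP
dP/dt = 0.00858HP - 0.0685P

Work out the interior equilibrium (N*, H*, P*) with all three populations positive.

From dP/dt = 0: 0.00858H* = 0.0685, so H* = 7.98.
From dN/dt = 0: 1.24(1 - N*/183) = 0.0301·7.98, giving N* = 183·(1 - 0.194) = 148.
From dH/dt = 0: 0.0145·148 - 0.53 = 0.0353P*, so P* = 1.61/0.0353 = 45.6.

N* ≈ 148, H* ≈ 7.98, P* ≈ 45.6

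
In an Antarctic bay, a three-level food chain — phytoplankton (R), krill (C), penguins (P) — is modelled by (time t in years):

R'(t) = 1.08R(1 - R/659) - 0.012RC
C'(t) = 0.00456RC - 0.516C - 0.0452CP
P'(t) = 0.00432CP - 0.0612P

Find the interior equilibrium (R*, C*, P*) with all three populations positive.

From dP/dt = 0: 0.00432C* = 0.0612, so C* = 14.2.
From dR/dt = 0: 1.08(1 - R*/659) = 0.012·14.2, giving R* = 659·(1 - 0.157) = 555.
From dC/dt = 0: 0.00456·555 - 0.516 = 0.0452P*, so P* = 2.02/0.0452 = 44.6.

R* ≈ 555, C* ≈ 14.2, P* ≈ 44.6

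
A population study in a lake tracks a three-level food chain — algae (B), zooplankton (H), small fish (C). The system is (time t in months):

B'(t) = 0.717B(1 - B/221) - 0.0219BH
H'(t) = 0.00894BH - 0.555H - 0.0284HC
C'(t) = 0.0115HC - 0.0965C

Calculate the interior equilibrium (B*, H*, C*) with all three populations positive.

B* ≈ 164, H* ≈ 8.39, C* ≈ 32.2

From dC/dt = 0: 0.0115H* = 0.0965, so H* = 8.39.
From dB/dt = 0: 0.717(1 - B*/221) = 0.0219·8.39, giving B* = 221·(1 - 0.256) = 164.
From dH/dt = 0: 0.00894·164 - 0.555 = 0.0284C*, so C* = 0.914/0.0284 = 32.2.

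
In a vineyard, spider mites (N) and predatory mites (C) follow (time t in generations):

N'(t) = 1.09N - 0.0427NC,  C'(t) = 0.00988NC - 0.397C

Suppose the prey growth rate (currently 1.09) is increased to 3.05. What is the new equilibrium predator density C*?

At the interior fixed point, setting dN/dt = 0 with N > 0 fixes C* = (prey growth rate)/(NC coefficient) — independent of the other coefficients.
With the change, C* = 3.05/0.0427 = 71.4; it rises from 25.5.

C* ≈ 71.4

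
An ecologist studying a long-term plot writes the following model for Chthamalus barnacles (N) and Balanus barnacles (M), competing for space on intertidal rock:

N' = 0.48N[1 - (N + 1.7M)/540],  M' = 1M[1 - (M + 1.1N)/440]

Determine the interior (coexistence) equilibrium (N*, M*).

Setting both brackets to zero gives the nullclines N + 1.7M = 540 and 1.1N + M = 440.
Substituting M = 440 - 1.1N into the first: N(1 - 1.7·1.1) = 540 - 1.7·440.
So N* = -208/-0.87 = 239, and then M* = 440 - 1.1·239 = 177.

N* ≈ 239, M* ≈ 177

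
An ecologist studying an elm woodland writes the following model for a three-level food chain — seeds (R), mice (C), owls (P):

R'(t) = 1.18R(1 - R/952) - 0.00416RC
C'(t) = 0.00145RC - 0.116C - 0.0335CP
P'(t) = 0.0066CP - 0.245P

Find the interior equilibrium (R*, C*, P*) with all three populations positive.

From dP/dt = 0: 0.0066C* = 0.245, so C* = 37.1.
From dR/dt = 0: 1.18(1 - R*/952) = 0.00416·37.1, giving R* = 952·(1 - 0.131) = 827.
From dC/dt = 0: 0.00145·827 - 0.116 = 0.0335P*, so P* = 1.08/0.0335 = 32.4.

R* ≈ 827, C* ≈ 37.1, P* ≈ 32.4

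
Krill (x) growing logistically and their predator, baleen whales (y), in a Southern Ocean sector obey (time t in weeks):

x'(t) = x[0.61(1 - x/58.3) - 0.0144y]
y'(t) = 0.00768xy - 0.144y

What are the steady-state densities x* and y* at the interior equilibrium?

x* ≈ 18.7, y* ≈ 28.7

From dy/dt = 0 with y > 0: 0.00768x* = 0.144, so x* = 18.7.
Substitute into dx/dt = 0: 0.61(1 - 18.7/58.3) = 0.0144y*.
The bracket is 0.678, giving y* = 0.414/0.0144 = 28.7.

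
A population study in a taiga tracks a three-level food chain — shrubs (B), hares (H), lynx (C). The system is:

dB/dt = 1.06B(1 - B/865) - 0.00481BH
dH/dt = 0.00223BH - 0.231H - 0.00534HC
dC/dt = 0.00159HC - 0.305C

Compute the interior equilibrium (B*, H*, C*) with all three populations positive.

B* ≈ 112, H* ≈ 192, C* ≈ 3.54

From dC/dt = 0: 0.00159H* = 0.305, so H* = 192.
From dB/dt = 0: 1.06(1 - B*/865) = 0.00481·192, giving B* = 865·(1 - 0.87) = 112.
From dH/dt = 0: 0.00223·112 - 0.231 = 0.00534C*, so C* = 0.0189/0.00534 = 3.54.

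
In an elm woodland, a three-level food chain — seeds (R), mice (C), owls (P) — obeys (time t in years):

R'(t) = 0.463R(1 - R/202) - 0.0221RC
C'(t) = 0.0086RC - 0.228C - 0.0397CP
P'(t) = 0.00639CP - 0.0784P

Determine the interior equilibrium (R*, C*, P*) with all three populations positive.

R* ≈ 83.7, C* ≈ 12.3, P* ≈ 12.4

From dP/dt = 0: 0.00639C* = 0.0784, so C* = 12.3.
From dR/dt = 0: 0.463(1 - R*/202) = 0.0221·12.3, giving R* = 202·(1 - 0.586) = 83.7.
From dC/dt = 0: 0.0086·83.7 - 0.228 = 0.0397P*, so P* = 0.492/0.0397 = 12.4.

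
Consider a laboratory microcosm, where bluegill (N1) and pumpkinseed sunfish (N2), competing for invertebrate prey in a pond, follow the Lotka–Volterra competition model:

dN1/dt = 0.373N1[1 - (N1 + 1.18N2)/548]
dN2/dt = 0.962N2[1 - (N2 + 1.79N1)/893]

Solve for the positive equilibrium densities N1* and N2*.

Setting both brackets to zero gives the nullclines N1 + 1.18N2 = 548 and 1.79N1 + N2 = 893.
Substituting N2 = 893 - 1.79N1 into the first: N1(1 - 1.18·1.79) = 548 - 1.18·893.
So N1* = -506/-1.11 = 455, and then N2* = 893 - 1.79·455 = 79.1.

N1* ≈ 455, N2* ≈ 79.1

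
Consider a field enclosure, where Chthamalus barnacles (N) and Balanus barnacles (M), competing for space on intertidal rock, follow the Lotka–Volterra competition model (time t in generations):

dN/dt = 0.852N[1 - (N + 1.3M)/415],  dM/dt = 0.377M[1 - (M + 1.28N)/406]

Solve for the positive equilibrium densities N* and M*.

Setting both brackets to zero gives the nullclines N + 1.3M = 415 and 1.28N + M = 406.
Substituting M = 406 - 1.28N into the first: N(1 - 1.3·1.28) = 415 - 1.3·406.
So N* = -113/-0.664 = 170, and then M* = 406 - 1.28·170 = 189.

N* ≈ 170, M* ≈ 189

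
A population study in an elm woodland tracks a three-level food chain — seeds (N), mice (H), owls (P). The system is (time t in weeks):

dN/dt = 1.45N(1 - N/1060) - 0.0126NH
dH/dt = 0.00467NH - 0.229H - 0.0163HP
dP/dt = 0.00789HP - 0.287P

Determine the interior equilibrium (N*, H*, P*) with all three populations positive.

N* ≈ 725, H* ≈ 36.4, P* ≈ 194

From dP/dt = 0: 0.00789H* = 0.287, so H* = 36.4.
From dN/dt = 0: 1.45(1 - N*/1060) = 0.0126·36.4, giving N* = 1060·(1 - 0.316) = 725.
From dH/dt = 0: 0.00467·725 - 0.229 = 0.0163P*, so P* = 3.16/0.0163 = 194.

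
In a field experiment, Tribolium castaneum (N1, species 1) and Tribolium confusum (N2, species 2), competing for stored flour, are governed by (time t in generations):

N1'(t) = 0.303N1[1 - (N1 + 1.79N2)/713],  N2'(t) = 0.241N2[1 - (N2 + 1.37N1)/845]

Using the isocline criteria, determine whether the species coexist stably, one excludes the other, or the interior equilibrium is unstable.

Compare the nullcline intercepts: K1/α12 = 713/1.79 = 398 < K2 = 845; K2/α21 = 845/1.37 = 617 < K1 = 713.
Since both are reversed, neither can invade when rare; the interior point is a saddle.

unstable coexistence (outcome depends on initial conditions)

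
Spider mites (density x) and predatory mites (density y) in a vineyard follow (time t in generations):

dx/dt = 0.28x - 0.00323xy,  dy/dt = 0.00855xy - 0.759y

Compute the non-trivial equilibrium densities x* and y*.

x* ≈ 88.8, y* ≈ 86.7

Set dy/dt = 0 with y > 0: 0.00855x - 0.759 = 0, so x* = 0.759/0.00855 = 88.8.
Set dx/dt = 0 with x > 0: 0.28 - 0.00323y = 0, so y* = 0.28/0.00323 = 86.7.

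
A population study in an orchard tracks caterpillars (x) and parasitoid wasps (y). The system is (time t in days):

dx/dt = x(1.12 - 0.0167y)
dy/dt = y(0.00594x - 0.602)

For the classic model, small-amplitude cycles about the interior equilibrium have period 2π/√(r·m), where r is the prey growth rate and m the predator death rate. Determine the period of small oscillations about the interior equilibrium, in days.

Here r = 1.12 and m = 0.602, so r·m = 0.674.
ω = √0.674 = 0.821 per day, hence T = 2π/ω ≈ 7.65 days.

T ≈ 7.65 days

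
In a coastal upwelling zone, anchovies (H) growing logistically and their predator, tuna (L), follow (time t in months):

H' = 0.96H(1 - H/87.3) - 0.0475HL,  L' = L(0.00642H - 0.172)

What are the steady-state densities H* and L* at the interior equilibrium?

H* ≈ 26.8, L* ≈ 14

From dL/dt = 0 with L > 0: 0.00642H* = 0.172, so H* = 26.8.
Substitute into dH/dt = 0: 0.96(1 - 26.8/87.3) = 0.0475L*.
The bracket is 0.693, giving L* = 0.665/0.0475 = 14.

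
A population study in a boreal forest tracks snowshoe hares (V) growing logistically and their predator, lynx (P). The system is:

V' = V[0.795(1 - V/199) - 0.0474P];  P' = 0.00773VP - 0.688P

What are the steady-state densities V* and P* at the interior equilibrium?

V* ≈ 89, P* ≈ 9.27

From dP/dt = 0 with P > 0: 0.00773V* = 0.688, so V* = 89.
Substitute into dV/dt = 0: 0.795(1 - 89/199) = 0.0474P*.
The bracket is 0.553, giving P* = 0.439/0.0474 = 9.27.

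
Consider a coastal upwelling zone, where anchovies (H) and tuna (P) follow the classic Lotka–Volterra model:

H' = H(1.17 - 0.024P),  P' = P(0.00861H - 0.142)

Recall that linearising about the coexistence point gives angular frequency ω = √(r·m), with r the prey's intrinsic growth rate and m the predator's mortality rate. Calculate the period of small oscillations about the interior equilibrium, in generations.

T ≈ 15.4 generations

Here r = 1.17 and m = 0.142, so r·m = 0.166.
ω = √0.166 = 0.408 per generation, hence T = 2π/ω ≈ 15.4 generations.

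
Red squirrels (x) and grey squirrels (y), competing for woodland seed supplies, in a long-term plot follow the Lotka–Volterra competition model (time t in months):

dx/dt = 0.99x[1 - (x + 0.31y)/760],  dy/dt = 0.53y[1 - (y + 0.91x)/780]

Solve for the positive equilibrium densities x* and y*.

Setting both brackets to zero gives the nullclines x + 0.31y = 760 and 0.91x + y = 780.
Substituting y = 780 - 0.91x into the first: x(1 - 0.31·0.91) = 760 - 0.31·780.
So x* = 518/0.718 = 722, and then y* = 780 - 0.91·722 = 123.

x* ≈ 722, y* ≈ 123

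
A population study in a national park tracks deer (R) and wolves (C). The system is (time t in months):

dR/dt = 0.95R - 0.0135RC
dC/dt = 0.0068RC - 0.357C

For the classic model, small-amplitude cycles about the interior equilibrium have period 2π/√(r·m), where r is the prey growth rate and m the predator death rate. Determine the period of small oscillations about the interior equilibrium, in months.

T ≈ 10.8 months

Here r = 0.95 and m = 0.357, so r·m = 0.339.
ω = √0.339 = 0.582 per month, hence T = 2π/ω ≈ 10.8 months.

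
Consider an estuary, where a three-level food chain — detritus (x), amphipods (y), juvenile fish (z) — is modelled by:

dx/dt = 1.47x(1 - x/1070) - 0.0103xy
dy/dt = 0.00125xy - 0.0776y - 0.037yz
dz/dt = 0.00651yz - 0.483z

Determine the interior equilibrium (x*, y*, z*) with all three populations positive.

From dz/dt = 0: 0.00651y* = 0.483, so y* = 74.2.
From dx/dt = 0: 1.47(1 - x*/1070) = 0.0103·74.2, giving x* = 1070·(1 - 0.52) = 514.
From dy/dt = 0: 0.00125·514 - 0.0776 = 0.037z*, so z* = 0.565/0.037 = 15.3.

x* ≈ 514, y* ≈ 74.2, z* ≈ 15.3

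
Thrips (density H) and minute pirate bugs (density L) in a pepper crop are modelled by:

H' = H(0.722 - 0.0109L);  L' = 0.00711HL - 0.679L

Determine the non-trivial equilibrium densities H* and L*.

H* ≈ 95.5, L* ≈ 66.2

Set dL/dt = 0 with L > 0: 0.00711H - 0.679 = 0, so H* = 0.679/0.00711 = 95.5.
Set dH/dt = 0 with H > 0: 0.722 - 0.0109L = 0, so L* = 0.722/0.0109 = 66.2.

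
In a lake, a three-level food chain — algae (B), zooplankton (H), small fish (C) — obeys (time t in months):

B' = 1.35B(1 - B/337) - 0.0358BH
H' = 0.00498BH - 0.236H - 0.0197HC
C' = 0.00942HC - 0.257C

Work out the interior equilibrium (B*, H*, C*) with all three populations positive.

From dC/dt = 0: 0.00942H* = 0.257, so H* = 27.3.
From dB/dt = 0: 1.35(1 - B*/337) = 0.0358·27.3, giving B* = 337·(1 - 0.723) = 93.2.
From dH/dt = 0: 0.00498·93.2 - 0.236 = 0.0197C*, so C* = 0.228/0.0197 = 11.6.

B* ≈ 93.2, H* ≈ 27.3, C* ≈ 11.6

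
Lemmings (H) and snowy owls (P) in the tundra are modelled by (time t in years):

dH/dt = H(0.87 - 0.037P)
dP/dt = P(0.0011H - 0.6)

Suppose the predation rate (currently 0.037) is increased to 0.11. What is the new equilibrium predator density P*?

P* ≈ 7.91

At the interior fixed point, setting dH/dt = 0 with H > 0 fixes P* = (prey growth rate)/(HP coefficient) — independent of the other coefficients.
With the change, P* = 0.87/0.11 = 7.91; it falls from 23.5.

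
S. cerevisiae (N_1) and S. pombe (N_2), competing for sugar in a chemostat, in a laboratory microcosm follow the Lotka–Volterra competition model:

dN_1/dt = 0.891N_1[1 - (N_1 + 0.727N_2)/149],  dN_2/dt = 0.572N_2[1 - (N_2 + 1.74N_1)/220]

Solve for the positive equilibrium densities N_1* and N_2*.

Setting both brackets to zero gives the nullclines N_1 + 0.727N_2 = 149 and 1.74N_1 + N_2 = 220.
Substituting N_2 = 220 - 1.74N_1 into the first: N_1(1 - 0.727·1.74) = 149 - 0.727·220.
So N_1* = -10.9/-0.265 = 41.3, and then N_2* = 220 - 1.74·41.3 = 148.

N_1* ≈ 41.3, N_2* ≈ 148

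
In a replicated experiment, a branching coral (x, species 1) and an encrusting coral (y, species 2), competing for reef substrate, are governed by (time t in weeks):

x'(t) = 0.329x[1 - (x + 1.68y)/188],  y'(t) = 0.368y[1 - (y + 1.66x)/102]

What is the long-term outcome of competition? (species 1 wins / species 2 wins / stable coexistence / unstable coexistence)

Compare the nullcline intercepts: K1/α12 = 188/1.68 = 112 > K2 = 102; K2/α21 = 102/1.66 = 61.4 < K1 = 188.
Since the inequalities point opposite ways, species 1 can invade but species 2 cannot.

species 1 excludes species 2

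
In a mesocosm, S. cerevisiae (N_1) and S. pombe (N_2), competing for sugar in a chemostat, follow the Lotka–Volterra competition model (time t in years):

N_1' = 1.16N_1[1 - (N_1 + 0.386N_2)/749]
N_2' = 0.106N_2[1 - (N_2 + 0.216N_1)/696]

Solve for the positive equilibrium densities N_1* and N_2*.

N_1* ≈ 524, N_2* ≈ 583

Setting both brackets to zero gives the nullclines N_1 + 0.386N_2 = 749 and 0.216N_1 + N_2 = 696.
Substituting N_2 = 696 - 0.216N_1 into the first: N_1(1 - 0.386·0.216) = 749 - 0.386·696.
So N_1* = 480/0.917 = 524, and then N_2* = 696 - 0.216·524 = 583.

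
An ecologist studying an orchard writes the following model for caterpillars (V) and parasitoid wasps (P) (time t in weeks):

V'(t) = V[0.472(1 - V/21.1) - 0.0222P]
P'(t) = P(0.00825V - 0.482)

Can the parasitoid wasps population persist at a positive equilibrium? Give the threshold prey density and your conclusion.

The predator equation gives dP/dt > 0 only when V > 0.482/0.00825 = 58.4.
Without the predator, V → K = 21.1. Since 21.1 < 58.4, the predator cannot invade.

Threshold V = 58.4; K < 58.4, so no, the predator goes extinct.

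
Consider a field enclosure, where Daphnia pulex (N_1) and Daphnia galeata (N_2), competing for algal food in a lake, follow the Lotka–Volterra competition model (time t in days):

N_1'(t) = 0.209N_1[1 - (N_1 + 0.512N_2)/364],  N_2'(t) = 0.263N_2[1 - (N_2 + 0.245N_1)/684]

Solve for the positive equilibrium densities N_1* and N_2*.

Setting both brackets to zero gives the nullclines N_1 + 0.512N_2 = 364 and 0.245N_1 + N_2 = 684.
Substituting N_2 = 684 - 0.245N_1 into the first: N_1(1 - 0.512·0.245) = 364 - 0.512·684.
So N_1* = 13.8/0.875 = 15.8, and then N_2* = 684 - 0.245·15.8 = 680.

N_1* ≈ 15.8, N_2* ≈ 680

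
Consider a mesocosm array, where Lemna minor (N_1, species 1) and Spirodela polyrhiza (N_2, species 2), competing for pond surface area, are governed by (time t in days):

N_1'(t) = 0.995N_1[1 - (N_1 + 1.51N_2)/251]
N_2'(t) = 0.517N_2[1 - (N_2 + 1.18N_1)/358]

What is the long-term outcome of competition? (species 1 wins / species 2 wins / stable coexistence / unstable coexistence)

species 2 excludes species 1

Compare the nullcline intercepts: K1/α12 = 251/1.51 = 166 < K2 = 358; K2/α21 = 358/1.18 = 303 > K1 = 251.
Since the inequalities point opposite ways, species 2 can invade but species 1 cannot.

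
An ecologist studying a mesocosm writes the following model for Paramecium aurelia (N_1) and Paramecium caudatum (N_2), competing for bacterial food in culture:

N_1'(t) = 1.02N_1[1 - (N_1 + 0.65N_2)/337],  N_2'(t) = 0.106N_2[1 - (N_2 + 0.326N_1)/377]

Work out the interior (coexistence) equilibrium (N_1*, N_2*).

N_1* ≈ 117, N_2* ≈ 339

Setting both brackets to zero gives the nullclines N_1 + 0.65N_2 = 337 and 0.326N_1 + N_2 = 377.
Substituting N_2 = 377 - 0.326N_1 into the first: N_1(1 - 0.65·0.326) = 337 - 0.65·377.
So N_1* = 91.9/0.788 = 117, and then N_2* = 377 - 0.326·117 = 339.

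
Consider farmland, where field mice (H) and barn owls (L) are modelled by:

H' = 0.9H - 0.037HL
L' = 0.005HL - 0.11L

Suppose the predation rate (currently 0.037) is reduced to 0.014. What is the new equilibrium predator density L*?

At the interior fixed point, setting dH/dt = 0 with H > 0 fixes L* = (prey growth rate)/(HL coefficient) — independent of the other coefficients.
With the change, L* = 0.9/0.014 = 64.3; it rises from 24.3.

L* ≈ 64.3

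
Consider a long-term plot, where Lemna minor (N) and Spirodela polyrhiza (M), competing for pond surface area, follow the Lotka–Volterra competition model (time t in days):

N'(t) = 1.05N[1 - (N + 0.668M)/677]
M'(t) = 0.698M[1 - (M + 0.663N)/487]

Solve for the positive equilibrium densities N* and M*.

N* ≈ 631, M* ≈ 68.5

Setting both brackets to zero gives the nullclines N + 0.668M = 677 and 0.663N + M = 487.
Substituting M = 487 - 0.663N into the first: N(1 - 0.668·0.663) = 677 - 0.668·487.
So N* = 352/0.557 = 631, and then M* = 487 - 0.663·631 = 68.5.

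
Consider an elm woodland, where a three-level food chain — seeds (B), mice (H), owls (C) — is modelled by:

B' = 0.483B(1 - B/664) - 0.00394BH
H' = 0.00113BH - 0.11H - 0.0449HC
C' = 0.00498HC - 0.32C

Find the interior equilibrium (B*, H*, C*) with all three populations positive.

From dC/dt = 0: 0.00498H* = 0.32, so H* = 64.3.
From dB/dt = 0: 0.483(1 - B*/664) = 0.00394·64.3, giving B* = 664·(1 - 0.524) = 316.
From dH/dt = 0: 0.00113·316 - 0.11 = 0.0449C*, so C* = 0.247/0.0449 = 5.5.

B* ≈ 316, H* ≈ 64.3, C* ≈ 5.5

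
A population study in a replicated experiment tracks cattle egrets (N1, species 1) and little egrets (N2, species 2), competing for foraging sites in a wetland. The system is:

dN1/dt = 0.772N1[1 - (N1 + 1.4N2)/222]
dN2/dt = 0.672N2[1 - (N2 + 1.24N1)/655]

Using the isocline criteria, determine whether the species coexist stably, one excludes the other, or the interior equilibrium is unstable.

species 2 excludes species 1

Compare the nullcline intercepts: K1/α12 = 222/1.4 = 159 < K2 = 655; K2/α21 = 655/1.24 = 528 > K1 = 222.
Since the inequalities point opposite ways, species 2 can invade but species 1 cannot.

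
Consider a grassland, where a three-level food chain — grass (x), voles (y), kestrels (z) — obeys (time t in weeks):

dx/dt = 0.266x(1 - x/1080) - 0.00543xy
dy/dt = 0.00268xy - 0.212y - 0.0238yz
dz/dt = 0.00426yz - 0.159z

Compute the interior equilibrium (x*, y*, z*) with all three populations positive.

From dz/dt = 0: 0.00426y* = 0.159, so y* = 37.3.
From dx/dt = 0: 0.266(1 - x*/1080) = 0.00543·37.3, giving x* = 1080·(1 - 0.762) = 257.
From dy/dt = 0: 0.00268·257 - 0.212 = 0.0238z*, so z* = 0.477/0.0238 = 20.

x* ≈ 257, y* ≈ 37.3, z* ≈ 20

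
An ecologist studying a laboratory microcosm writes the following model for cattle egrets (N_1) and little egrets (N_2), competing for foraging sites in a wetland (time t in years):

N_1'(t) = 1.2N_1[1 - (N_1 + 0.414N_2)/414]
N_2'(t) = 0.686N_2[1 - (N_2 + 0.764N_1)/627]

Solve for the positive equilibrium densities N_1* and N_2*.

N_1* ≈ 226, N_2* ≈ 454

Setting both brackets to zero gives the nullclines N_1 + 0.414N_2 = 414 and 0.764N_1 + N_2 = 627.
Substituting N_2 = 627 - 0.764N_1 into the first: N_1(1 - 0.414·0.764) = 414 - 0.414·627.
So N_1* = 154/0.684 = 226, and then N_2* = 627 - 0.764·226 = 454.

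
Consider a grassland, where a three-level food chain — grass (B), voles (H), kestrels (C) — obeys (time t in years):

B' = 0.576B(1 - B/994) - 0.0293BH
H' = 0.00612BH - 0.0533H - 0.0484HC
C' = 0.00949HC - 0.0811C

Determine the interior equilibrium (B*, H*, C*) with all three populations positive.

B* ≈ 562, H* ≈ 8.55, C* ≈ 69.9

From dC/dt = 0: 0.00949H* = 0.0811, so H* = 8.55.
From dB/dt = 0: 0.576(1 - B*/994) = 0.0293·8.55, giving B* = 994·(1 - 0.435) = 562.
From dH/dt = 0: 0.00612·562 - 0.0533 = 0.0484C*, so C* = 3.39/0.0484 = 69.9.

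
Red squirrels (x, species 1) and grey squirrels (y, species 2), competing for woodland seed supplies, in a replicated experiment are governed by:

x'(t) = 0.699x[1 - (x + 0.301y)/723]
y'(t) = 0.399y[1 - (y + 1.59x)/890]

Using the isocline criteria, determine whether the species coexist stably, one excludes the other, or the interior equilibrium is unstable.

Compare the nullcline intercepts: K1/α12 = 723/0.301 = 2400 > K2 = 890; K2/α21 = 890/1.59 = 560 < K1 = 723.
Since the inequalities point opposite ways, species 1 can invade but species 2 cannot.

species 1 excludes species 2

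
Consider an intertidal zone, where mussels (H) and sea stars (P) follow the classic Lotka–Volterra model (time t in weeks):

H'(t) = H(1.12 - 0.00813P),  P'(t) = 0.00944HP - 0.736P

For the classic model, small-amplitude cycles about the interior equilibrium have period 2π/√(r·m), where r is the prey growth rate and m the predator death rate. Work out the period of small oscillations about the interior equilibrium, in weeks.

Here r = 1.12 and m = 0.736, so r·m = 0.824.
ω = √0.824 = 0.908 per week, hence T = 2π/ω ≈ 6.92 weeks.

T ≈ 6.92 weeks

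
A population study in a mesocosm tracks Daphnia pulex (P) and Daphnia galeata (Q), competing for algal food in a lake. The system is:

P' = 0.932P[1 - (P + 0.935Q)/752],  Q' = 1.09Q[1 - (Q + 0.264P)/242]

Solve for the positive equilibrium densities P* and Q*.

P* ≈ 698, Q* ≈ 57.7

Setting both brackets to zero gives the nullclines P + 0.935Q = 752 and 0.264P + Q = 242.
Substituting Q = 242 - 0.264P into the first: P(1 - 0.935·0.264) = 752 - 0.935·242.
So P* = 526/0.753 = 698, and then Q* = 242 - 0.264·698 = 57.7.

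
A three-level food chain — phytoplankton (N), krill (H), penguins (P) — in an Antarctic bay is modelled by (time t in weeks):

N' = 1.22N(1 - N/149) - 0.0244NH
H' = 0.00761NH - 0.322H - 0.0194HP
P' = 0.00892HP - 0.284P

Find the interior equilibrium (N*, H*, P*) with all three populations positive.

From dP/dt = 0: 0.00892H* = 0.284, so H* = 31.8.
From dN/dt = 0: 1.22(1 - N*/149) = 0.0244·31.8, giving N* = 149·(1 - 0.637) = 54.1.
From dH/dt = 0: 0.00761·54.1 - 0.322 = 0.0194P*, so P* = 0.0899/0.0194 = 4.63.

N* ≈ 54.1, H* ≈ 31.8, P* ≈ 4.63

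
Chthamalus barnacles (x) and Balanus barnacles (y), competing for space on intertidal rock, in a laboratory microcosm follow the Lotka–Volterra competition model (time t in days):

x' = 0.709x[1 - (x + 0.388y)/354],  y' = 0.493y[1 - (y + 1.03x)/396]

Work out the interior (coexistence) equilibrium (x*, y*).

x* ≈ 334, y* ≈ 52.3

Setting both brackets to zero gives the nullclines x + 0.388y = 354 and 1.03x + y = 396.
Substituting y = 396 - 1.03x into the first: x(1 - 0.388·1.03) = 354 - 0.388·396.
So x* = 200/0.6 = 334, and then y* = 396 - 1.03·334 = 52.3.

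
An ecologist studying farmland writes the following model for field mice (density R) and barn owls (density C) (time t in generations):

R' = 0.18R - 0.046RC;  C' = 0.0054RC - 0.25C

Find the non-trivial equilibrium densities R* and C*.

R* ≈ 46.3, C* ≈ 3.91

Set dC/dt = 0 with C > 0: 0.0054R - 0.25 = 0, so R* = 0.25/0.0054 = 46.3.
Set dR/dt = 0 with R > 0: 0.18 - 0.046C = 0, so C* = 0.18/0.046 = 3.91.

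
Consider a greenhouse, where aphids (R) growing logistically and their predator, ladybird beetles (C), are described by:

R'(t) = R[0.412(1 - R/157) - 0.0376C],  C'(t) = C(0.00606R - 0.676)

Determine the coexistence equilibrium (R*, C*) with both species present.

R* ≈ 112, C* ≈ 3.17

From dC/dt = 0 with C > 0: 0.00606R* = 0.676, so R* = 112.
Substitute into dR/dt = 0: 0.412(1 - 112/157) = 0.0376C*.
The bracket is 0.289, giving C* = 0.119/0.0376 = 3.17.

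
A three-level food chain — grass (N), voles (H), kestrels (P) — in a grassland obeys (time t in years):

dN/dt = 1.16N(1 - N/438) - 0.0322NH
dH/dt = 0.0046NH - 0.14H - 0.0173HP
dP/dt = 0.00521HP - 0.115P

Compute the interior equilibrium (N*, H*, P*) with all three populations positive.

From dP/dt = 0: 0.00521H* = 0.115, so H* = 22.1.
From dN/dt = 0: 1.16(1 - N*/438) = 0.0322·22.1, giving N* = 438·(1 - 0.613) = 170.
From dH/dt = 0: 0.0046·170 - 0.14 = 0.0173P*, so P* = 0.64/0.0173 = 37.

N* ≈ 170, H* ≈ 22.1, P* ≈ 37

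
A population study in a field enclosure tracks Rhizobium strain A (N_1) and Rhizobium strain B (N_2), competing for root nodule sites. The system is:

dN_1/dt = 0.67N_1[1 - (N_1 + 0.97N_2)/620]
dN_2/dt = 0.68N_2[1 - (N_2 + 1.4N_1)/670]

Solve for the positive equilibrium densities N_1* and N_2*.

Setting both brackets to zero gives the nullclines N_1 + 0.97N_2 = 620 and 1.4N_1 + N_2 = 670.
Substituting N_2 = 670 - 1.4N_1 into the first: N_1(1 - 0.97·1.4) = 620 - 0.97·670.
So N_1* = -29.9/-0.358 = 83.5, and then N_2* = 670 - 1.4·83.5 = 553.

N_1* ≈ 83.5, N_2* ≈ 553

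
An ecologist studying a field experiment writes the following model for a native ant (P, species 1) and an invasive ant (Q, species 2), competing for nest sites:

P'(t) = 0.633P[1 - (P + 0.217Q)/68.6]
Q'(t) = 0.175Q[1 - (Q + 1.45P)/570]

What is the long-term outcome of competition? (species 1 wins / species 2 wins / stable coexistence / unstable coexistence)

Compare the nullcline intercepts: K1/α12 = 68.6/0.217 = 316 < K2 = 570; K2/α21 = 570/1.45 = 393 > K1 = 68.6.
Since the inequalities point opposite ways, species 2 can invade but species 1 cannot.

species 2 excludes species 1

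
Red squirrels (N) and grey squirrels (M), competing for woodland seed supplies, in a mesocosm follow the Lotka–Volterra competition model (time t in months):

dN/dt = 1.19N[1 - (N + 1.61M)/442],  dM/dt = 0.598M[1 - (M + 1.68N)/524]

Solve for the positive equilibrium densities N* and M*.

Setting both brackets to zero gives the nullclines N + 1.61M = 442 and 1.68N + M = 524.
Substituting M = 524 - 1.68N into the first: N(1 - 1.61·1.68) = 442 - 1.61·524.
So N* = -402/-1.7 = 236, and then M* = 524 - 1.68·236 = 128.

N* ≈ 236, M* ≈ 128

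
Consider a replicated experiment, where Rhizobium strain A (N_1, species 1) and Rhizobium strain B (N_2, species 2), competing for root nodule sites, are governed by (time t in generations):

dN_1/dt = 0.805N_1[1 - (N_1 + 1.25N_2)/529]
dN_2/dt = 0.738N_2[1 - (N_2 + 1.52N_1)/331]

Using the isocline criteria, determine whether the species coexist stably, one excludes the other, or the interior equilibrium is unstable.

Compare the nullcline intercepts: K1/α12 = 529/1.25 = 423 > K2 = 331; K2/α21 = 331/1.52 = 218 < K1 = 529.
Since the inequalities point opposite ways, species 1 can invade but species 2 cannot.

species 1 excludes species 2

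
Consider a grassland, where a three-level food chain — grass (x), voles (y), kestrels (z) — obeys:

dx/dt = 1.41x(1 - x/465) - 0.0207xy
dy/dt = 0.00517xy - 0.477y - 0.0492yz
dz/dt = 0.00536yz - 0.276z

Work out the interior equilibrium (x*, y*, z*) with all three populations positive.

x* ≈ 113, y* ≈ 51.5, z* ≈ 2.23

From dz/dt = 0: 0.00536y* = 0.276, so y* = 51.5.
From dx/dt = 0: 1.41(1 - x*/465) = 0.0207·51.5, giving x* = 465·(1 - 0.756) = 113.
From dy/dt = 0: 0.00517·113 - 0.477 = 0.0492z*, so z* = 0.11/0.0492 = 2.23.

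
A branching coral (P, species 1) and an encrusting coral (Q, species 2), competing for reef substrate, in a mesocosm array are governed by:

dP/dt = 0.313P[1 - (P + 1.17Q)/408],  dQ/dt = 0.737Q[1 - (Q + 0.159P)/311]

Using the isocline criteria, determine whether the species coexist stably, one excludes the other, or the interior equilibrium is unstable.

stable coexistence

Compare the nullcline intercepts: K1/α12 = 408/1.17 = 349 > K2 = 311; K2/α21 = 311/0.159 = 1960 > K1 = 408.
Since both inequalities hold, each species can invade when rare, so the interior equilibrium is stable.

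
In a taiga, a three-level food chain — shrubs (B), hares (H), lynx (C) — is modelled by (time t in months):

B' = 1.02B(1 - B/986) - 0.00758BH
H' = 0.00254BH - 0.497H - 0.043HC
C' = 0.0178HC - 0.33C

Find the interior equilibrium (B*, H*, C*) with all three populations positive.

From dC/dt = 0: 0.0178H* = 0.33, so H* = 18.5.
From dB/dt = 0: 1.02(1 - B*/986) = 0.00758·18.5, giving B* = 986·(1 - 0.138) = 850.
From dH/dt = 0: 0.00254·850 - 0.497 = 0.043C*, so C* = 1.66/0.043 = 38.7.

B* ≈ 850, H* ≈ 18.5, C* ≈ 38.7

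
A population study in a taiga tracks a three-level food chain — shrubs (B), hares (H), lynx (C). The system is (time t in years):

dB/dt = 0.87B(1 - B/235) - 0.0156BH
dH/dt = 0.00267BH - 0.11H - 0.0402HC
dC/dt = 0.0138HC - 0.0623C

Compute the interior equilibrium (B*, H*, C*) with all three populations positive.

B* ≈ 216, H* ≈ 4.51, C* ≈ 11.6

From dC/dt = 0: 0.0138H* = 0.0623, so H* = 4.51.
From dB/dt = 0: 0.87(1 - B*/235) = 0.0156·4.51, giving B* = 235·(1 - 0.0809) = 216.
From dH/dt = 0: 0.00267·216 - 0.11 = 0.0402C*, so C* = 0.467/0.0402 = 11.6.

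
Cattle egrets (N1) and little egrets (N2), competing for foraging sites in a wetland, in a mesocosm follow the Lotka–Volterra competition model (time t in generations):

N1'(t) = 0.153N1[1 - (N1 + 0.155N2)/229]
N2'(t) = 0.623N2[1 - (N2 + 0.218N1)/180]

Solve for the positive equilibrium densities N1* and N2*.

Setting both brackets to zero gives the nullclines N1 + 0.155N2 = 229 and 0.218N1 + N2 = 180.
Substituting N2 = 180 - 0.218N1 into the first: N1(1 - 0.155·0.218) = 229 - 0.155·180.
So N1* = 201/0.966 = 208, and then N2* = 180 - 0.218·208 = 135.

N1* ≈ 208, N2* ≈ 135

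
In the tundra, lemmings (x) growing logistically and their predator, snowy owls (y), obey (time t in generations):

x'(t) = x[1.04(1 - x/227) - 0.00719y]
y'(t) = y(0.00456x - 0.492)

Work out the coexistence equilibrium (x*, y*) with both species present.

From dy/dt = 0 with y > 0: 0.00456x* = 0.492, so x* = 108.
Substitute into dx/dt = 0: 1.04(1 - 108/227) = 0.00719y*.
The bracket is 0.525, giving y* = 0.546/0.00719 = 75.9.

x* ≈ 108, y* ≈ 75.9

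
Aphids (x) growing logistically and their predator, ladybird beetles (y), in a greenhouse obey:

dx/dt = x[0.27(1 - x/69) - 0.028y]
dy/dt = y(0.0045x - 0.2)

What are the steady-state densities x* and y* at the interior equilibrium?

x* ≈ 44.4, y* ≈ 3.43

From dy/dt = 0 with y > 0: 0.0045x* = 0.2, so x* = 44.4.
Substitute into dx/dt = 0: 0.27(1 - 44.4/69) = 0.028y*.
The bracket is 0.356, giving y* = 0.0961/0.028 = 3.43.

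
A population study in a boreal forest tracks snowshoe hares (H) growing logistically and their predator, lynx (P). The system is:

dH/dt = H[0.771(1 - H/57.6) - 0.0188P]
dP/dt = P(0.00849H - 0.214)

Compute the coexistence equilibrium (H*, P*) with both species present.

H* ≈ 25.2, P* ≈ 23.1

From dP/dt = 0 with P > 0: 0.00849H* = 0.214, so H* = 25.2.
Substitute into dH/dt = 0: 0.771(1 - 25.2/57.6) = 0.0188P*.
The bracket is 0.562, giving P* = 0.434/0.0188 = 23.1.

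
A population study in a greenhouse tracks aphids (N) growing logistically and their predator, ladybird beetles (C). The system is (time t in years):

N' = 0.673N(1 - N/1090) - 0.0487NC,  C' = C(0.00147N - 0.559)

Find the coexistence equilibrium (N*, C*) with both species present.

From dC/dt = 0 with C > 0: 0.00147N* = 0.559, so N* = 380.
Substitute into dN/dt = 0: 0.673(1 - 380/1090) = 0.0487C*.
The bracket is 0.651, giving C* = 0.438/0.0487 = 9.

N* ≈ 380, C* ≈ 9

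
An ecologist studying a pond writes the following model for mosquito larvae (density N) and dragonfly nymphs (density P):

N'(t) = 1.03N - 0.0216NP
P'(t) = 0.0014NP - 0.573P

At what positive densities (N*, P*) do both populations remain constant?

N* ≈ 409, P* ≈ 47.7

Set dP/dt = 0 with P > 0: 0.0014N - 0.573 = 0, so N* = 0.573/0.0014 = 409.
Set dN/dt = 0 with N > 0: 1.03 - 0.0216P = 0, so P* = 1.03/0.0216 = 47.7.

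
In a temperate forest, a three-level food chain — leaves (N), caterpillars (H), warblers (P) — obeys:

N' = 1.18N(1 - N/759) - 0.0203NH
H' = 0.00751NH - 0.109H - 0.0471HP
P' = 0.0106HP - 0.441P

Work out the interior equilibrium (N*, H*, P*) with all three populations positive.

N* ≈ 216, H* ≈ 41.6, P* ≈ 32.1

From dP/dt = 0: 0.0106H* = 0.441, so H* = 41.6.
From dN/dt = 0: 1.18(1 - N*/759) = 0.0203·41.6, giving N* = 759·(1 - 0.716) = 216.
From dH/dt = 0: 0.00751·216 - 0.109 = 0.0471P*, so P* = 1.51/0.0471 = 32.1.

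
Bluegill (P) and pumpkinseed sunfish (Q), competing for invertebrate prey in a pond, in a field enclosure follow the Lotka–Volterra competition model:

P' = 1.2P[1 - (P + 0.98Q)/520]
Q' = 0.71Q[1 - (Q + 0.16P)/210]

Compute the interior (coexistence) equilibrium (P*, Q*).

Setting both brackets to zero gives the nullclines P + 0.98Q = 520 and 0.16P + Q = 210.
Substituting Q = 210 - 0.16P into the first: P(1 - 0.98·0.16) = 520 - 0.98·210.
So P* = 314/0.843 = 373, and then Q* = 210 - 0.16·373 = 150.

P* ≈ 373, Q* ≈ 150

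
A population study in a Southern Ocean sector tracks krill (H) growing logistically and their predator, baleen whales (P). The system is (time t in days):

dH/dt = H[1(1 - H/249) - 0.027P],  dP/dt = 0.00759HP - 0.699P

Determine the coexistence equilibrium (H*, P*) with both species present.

H* ≈ 92.1, P* ≈ 23.3

From dP/dt = 0 with P > 0: 0.00759H* = 0.699, so H* = 92.1.
Substitute into dH/dt = 0: 1(1 - 92.1/249) = 0.027P*.
The bracket is 0.63, giving P* = 0.63/0.027 = 23.3.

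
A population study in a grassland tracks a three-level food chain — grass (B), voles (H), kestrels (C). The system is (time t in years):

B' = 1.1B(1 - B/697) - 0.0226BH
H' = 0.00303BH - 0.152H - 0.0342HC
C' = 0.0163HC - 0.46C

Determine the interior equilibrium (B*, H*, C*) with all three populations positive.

B* ≈ 293, H* ≈ 28.2, C* ≈ 21.5

From dC/dt = 0: 0.0163H* = 0.46, so H* = 28.2.
From dB/dt = 0: 1.1(1 - B*/697) = 0.0226·28.2, giving B* = 697·(1 - 0.58) = 293.
From dH/dt = 0: 0.00303·293 - 0.152 = 0.0342C*, so C* = 0.735/0.0342 = 21.5.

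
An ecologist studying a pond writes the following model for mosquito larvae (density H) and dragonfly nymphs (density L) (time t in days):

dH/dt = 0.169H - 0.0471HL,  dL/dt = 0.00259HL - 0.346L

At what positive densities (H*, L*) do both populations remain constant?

H* ≈ 134, L* ≈ 3.59

Set dL/dt = 0 with L > 0: 0.00259H - 0.346 = 0, so H* = 0.346/0.00259 = 134.
Set dH/dt = 0 with H > 0: 0.169 - 0.0471L = 0, so L* = 0.169/0.0471 = 3.59.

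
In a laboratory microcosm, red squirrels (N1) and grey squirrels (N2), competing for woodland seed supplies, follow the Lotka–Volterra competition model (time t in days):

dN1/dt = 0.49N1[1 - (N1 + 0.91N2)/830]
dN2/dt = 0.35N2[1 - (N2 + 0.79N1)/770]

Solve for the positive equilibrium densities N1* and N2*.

Setting both brackets to zero gives the nullclines N1 + 0.91N2 = 830 and 0.79N1 + N2 = 770.
Substituting N2 = 770 - 0.79N1 into the first: N1(1 - 0.91·0.79) = 830 - 0.91·770.
So N1* = 129/0.281 = 460, and then N2* = 770 - 0.79·460 = 407.

N1* ≈ 460, N2* ≈ 407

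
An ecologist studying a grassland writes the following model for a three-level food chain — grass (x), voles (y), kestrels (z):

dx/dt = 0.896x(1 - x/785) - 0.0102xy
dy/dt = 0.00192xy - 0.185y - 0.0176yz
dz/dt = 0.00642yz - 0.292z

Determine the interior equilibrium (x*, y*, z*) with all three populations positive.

x* ≈ 379, y* ≈ 45.5, z* ≈ 30.8

From dz/dt = 0: 0.00642y* = 0.292, so y* = 45.5.
From dx/dt = 0: 0.896(1 - x*/785) = 0.0102·45.5, giving x* = 785·(1 - 0.518) = 379.
From dy/dt = 0: 0.00192·379 - 0.185 = 0.0176z*, so z* = 0.542/0.0176 = 30.8.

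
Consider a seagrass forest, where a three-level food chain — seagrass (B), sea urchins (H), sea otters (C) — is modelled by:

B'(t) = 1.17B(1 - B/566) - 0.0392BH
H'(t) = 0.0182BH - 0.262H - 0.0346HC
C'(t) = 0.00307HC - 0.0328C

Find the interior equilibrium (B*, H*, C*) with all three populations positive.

From dC/dt = 0: 0.00307H* = 0.0328, so H* = 10.7.
From dB/dt = 0: 1.17(1 - B*/566) = 0.0392·10.7, giving B* = 566·(1 - 0.358) = 363.
From dH/dt = 0: 0.0182·363 - 0.262 = 0.0346C*, so C* = 6.35/0.0346 = 184.

B* ≈ 363, H* ≈ 10.7, C* ≈ 184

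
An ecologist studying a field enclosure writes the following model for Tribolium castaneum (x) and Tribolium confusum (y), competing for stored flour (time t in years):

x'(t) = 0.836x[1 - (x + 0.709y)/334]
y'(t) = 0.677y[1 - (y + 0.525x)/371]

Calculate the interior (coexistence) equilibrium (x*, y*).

x* ≈ 113, y* ≈ 312

Setting both brackets to zero gives the nullclines x + 0.709y = 334 and 0.525x + y = 371.
Substituting y = 371 - 0.525x into the first: x(1 - 0.709·0.525) = 334 - 0.709·371.
So x* = 71/0.628 = 113, and then y* = 371 - 0.525·113 = 312.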